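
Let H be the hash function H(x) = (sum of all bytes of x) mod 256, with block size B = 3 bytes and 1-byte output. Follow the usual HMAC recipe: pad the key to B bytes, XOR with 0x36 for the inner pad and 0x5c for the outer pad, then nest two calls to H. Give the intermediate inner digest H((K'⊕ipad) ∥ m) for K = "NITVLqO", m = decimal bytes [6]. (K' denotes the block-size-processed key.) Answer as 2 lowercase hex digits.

Key "NITVLqO" = 4e 49 54 56 4c 71 4f is 7 bytes > B = 3, so hash it first: H(key) = 4d, then zero-pad to 3 bytes: K' = 4d 00 00.
K' ⊕ ipad = 7b 36 36.
Inner input = 7b 36 36 ∥ 06.
Inner hash: sum = 123+54+54+6 = 237 → ed.

ed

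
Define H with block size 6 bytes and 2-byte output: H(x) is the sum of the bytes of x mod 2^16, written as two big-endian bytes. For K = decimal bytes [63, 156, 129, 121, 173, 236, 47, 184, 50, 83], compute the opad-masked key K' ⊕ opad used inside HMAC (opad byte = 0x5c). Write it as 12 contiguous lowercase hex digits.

Key decimal bytes [63, 156, 129, 121, 173, 236, 47, 184, 50, 83] = 3f 9c 81 79 ad ec 2f b8 32 53 is 10 bytes > B = 6, so hash it first: H(key) = 04 da, then zero-pad to 6 bytes: K' = 04 da 00 00 00 00.
XOR each byte with 0x5c: 04⊕5c=58, da⊕5c=86, 00⊕5c=5c, 00⊕5c=5c, 00⊕5c=5c, 00⊕5c=5c.

58865c5c5c5c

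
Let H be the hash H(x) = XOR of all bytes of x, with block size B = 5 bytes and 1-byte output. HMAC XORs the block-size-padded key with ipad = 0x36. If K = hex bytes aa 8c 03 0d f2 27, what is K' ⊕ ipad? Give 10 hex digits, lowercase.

cb36363636

Key hex bytes aa 8c 03 0d f2 27 is 6 bytes > B = 5, so hash it first: H(key) = fd, then zero-pad to 5 bytes: K' = fd 00 00 00 00.
XOR each byte with 0x36: fd⊕36=cb, 00⊕36=36, 00⊕36=36, 00⊕36=36, 00⊕36=36.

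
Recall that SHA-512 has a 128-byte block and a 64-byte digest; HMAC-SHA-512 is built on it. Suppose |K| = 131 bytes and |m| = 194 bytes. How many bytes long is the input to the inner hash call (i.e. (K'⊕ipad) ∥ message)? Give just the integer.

322

Key is 131 > 128 bytes, so it is hashed to 64 bytes then zero-padded to 128: |K'| = 128.
Inner input = (K'⊕ipad) ∥ m → 128 + 194 = 322 bytes.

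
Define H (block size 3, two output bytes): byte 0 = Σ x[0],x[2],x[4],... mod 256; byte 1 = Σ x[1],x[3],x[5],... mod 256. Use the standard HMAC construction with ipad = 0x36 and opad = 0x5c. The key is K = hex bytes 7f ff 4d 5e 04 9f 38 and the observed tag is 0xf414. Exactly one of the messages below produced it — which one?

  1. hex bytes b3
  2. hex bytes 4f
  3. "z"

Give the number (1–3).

Key hex bytes 7f ff 4d 5e 04 9f 38 is 7 bytes > B = 3, so hash it first: H(key) = 08 fc, then zero-pad to 3 bytes: K' = 08 fc 00.
K' ⊕ ipad = 3e ca 36; K' ⊕ opad = 54 a0 5c.
m1: inner = H(3e ca 36 b3) = 74 7d; tag = H(54 a0 5c 74 7d) = 2d14
m2: inner = H(3e ca 36 4f) = 74 19; tag = H(54 a0 5c 74 19) = c914
m3: inner = H(3e ca 36 7a) = 74 44; tag = H(54 a0 5c 74 44) = f414 ← matches

3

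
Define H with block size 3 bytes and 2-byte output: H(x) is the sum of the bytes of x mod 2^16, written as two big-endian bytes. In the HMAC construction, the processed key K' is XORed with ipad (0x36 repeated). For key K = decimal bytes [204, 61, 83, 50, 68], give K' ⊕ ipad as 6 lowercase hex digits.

Key decimal bytes [204, 61, 83, 50, 68] = cc 3d 53 32 44 is 5 bytes > B = 3, so hash it first: H(key) = 01 d2, then zero-pad to 3 bytes: K' = 01 d2 00.
XOR each byte with 0x36: 01⊕36=37, d2⊕36=e4, 00⊕36=36.

37e436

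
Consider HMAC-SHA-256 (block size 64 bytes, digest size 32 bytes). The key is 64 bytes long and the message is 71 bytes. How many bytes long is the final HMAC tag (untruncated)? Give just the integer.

The tag is one SHA-256 digest: 32 bytes.

32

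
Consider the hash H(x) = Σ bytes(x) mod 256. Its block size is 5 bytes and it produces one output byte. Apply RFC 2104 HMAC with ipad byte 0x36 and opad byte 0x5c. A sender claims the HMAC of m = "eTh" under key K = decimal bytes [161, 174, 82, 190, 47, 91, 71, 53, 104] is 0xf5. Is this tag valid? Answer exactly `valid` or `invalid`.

valid

Key decimal bytes [161, 174, 82, 190, 47, 91, 71, 53, 104] = a1 ae 52 be 2f 5b 47 35 68 is 9 bytes > B = 5, so hash it first: H(key) = cd, then zero-pad to 5 bytes: K' = cd 00 00 00 00.
K' ⊕ ipad = fb 36 36 36 36; K' ⊕ opad = 91 5c 5c 5c 5c.
Inner hash: sum = 251+54+54+54+54+101+84+104 = 756; mod 256 = 244 → f4.
Outer hash (recomputed tag): sum = 145+92+92+92+92+244 = 757; mod 256 = 245 → f5.
Recomputed tag = f5; claimed = f5 → match.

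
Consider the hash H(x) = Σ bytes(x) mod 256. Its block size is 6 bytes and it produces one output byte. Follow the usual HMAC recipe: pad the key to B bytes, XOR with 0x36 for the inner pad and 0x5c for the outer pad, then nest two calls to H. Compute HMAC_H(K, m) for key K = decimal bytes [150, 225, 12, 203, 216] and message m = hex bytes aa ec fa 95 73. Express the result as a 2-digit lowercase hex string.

Key decimal bytes [150, 225, 12, 203, 216] = 96 e1 0c cb d8 is 5 bytes ≤ B = 6; zero-pad to 6 bytes: K' = 96 e1 0c cb d8 00.
K' ⊕ ipad = a0 d7 3a fd ee 36.  K' ⊕ opad = ca bd 50 97 84 5c.
Inner input = (K'⊕ipad) ∥ m = a0 d7 3a fd ee 36 ∥ aa ec fa 95 73.
Inner hash: sum = 160+215+58+253+238+54+170+236+250+149+115 = 1898; mod 256 = 106 → 6a.
Outer input = (K'⊕opad) ∥ inner = ca bd 50 97 84 5c ∥ 6a.
Outer hash (tag): sum = 202+189+80+151+132+92+106 = 952; mod 256 = 184 → b8.

b8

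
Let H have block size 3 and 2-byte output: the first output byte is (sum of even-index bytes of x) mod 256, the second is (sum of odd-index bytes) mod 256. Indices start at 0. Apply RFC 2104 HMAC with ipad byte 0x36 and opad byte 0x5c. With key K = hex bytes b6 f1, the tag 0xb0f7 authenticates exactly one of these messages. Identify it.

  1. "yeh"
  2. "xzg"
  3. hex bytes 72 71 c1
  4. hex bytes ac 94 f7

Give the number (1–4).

Key hex bytes b6 f1 is 2 bytes ≤ B = 3; zero-pad to 3 bytes: K' = b6 f1 00.
K' ⊕ ipad = 80 c7 36; K' ⊕ opad = ea ad 5c.
m1: inner = H(80 c7 36 79 65 68) = 1b a8; tag = H(ea ad 5c 1b a8) = eec8
m2: inner = H(80 c7 36 78 7a 67) = 30 a6; tag = H(ea ad 5c 30 a6) = ecdd
m3: inner = H(80 c7 36 72 71 c1) = 27 fa; tag = H(ea ad 5c 27 fa) = 40d4
m4: inner = H(80 c7 36 ac 94 f7) = 4a 6a; tag = H(ea ad 5c 4a 6a) = b0f7 ← matches

4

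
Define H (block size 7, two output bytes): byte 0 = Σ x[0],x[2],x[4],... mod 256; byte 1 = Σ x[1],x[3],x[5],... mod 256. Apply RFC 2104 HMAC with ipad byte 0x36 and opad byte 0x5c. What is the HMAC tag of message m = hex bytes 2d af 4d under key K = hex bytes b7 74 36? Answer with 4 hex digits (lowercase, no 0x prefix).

357c

Key hex bytes b7 74 36 is 3 bytes ≤ B = 7; zero-pad to 7 bytes: K' = b7 74 36 00 00 00 00.
K' ⊕ ipad = 81 42 00 36 36 36 36.  K' ⊕ opad = eb 28 6a 5c 5c 5c 5c.
Inner input = (K'⊕ipad) ∥ m = 81 42 00 36 36 36 36 ∥ 2d af 4d.
Inner hash: even-index sum = 412 mod 256 = 156; odd-index sum = 296 mod 256 = 40 → 9c 28.
Outer input = (K'⊕opad) ∥ inner = eb 28 6a 5c 5c 5c 5c ∥ 9c 28.
Outer hash (tag): even-index sum = 565 mod 256 = 53; odd-index sum = 380 mod 256 = 124 → 35 7c.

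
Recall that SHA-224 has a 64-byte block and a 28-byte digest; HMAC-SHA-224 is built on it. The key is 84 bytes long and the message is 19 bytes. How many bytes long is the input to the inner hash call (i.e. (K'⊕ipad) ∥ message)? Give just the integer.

83

Key is 84 > 64 bytes, so it is hashed to 28 bytes then zero-padded to 64: |K'| = 64.
Inner input = (K'⊕ipad) ∥ m → 64 + 19 = 83 bytes.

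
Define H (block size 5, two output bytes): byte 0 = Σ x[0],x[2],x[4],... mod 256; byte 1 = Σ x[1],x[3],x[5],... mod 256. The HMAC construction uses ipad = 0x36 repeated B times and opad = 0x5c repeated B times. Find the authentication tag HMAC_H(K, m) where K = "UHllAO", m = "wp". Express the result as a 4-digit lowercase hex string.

f8cb

Key "UHllAO" = 55 48 6c 6c 41 4f is 6 bytes > B = 5, so hash it first: H(key) = 02 03, then zero-pad to 5 bytes: K' = 02 03 00 00 00.
K' ⊕ ipad = 34 35 36 36 36.  K' ⊕ opad = 5e 5f 5c 5c 5c.
Inner input = (K'⊕ipad) ∥ m = 34 35 36 36 36 ∥ 77 70.
Inner hash: even-index sum = 272 mod 256 = 16; odd-index sum = 226 mod 256 = 226 → 10 e2.
Outer input = (K'⊕opad) ∥ inner = 5e 5f 5c 5c 5c ∥ 10 e2.
Outer hash (tag): even-index sum = 504 mod 256 = 248; odd-index sum = 203 mod 256 = 203 → f8 cb.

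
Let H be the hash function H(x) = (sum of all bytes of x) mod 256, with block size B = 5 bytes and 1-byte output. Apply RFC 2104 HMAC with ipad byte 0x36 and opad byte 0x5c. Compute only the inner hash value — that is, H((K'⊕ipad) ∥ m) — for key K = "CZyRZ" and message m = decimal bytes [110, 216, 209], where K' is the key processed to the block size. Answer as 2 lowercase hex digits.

Key "CZyRZ" = 43 5a 79 52 5a is exactly B = 5 bytes: K' = 43 5a 79 52 5a.
K' ⊕ ipad = 75 6c 4f 64 6c.
Inner input = 75 6c 4f 64 6c ∥ 6e d8 d1.
Inner hash: sum = 117+108+79+100+108+110+216+209 = 1047; mod 256 = 23 → 17.

17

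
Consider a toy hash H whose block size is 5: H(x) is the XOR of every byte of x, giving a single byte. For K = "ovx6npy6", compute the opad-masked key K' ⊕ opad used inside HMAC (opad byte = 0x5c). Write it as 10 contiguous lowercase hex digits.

Key "ovx6npy6" = 6f 76 78 36 6e 70 79 36 is 8 bytes > B = 5, so hash it first: H(key) = 06, then zero-pad to 5 bytes: K' = 06 00 00 00 00.
XOR each byte with 0x5c: 06⊕5c=5a, 00⊕5c=5c, 00⊕5c=5c, 00⊕5c=5c, 00⊕5c=5c.

5a5c5c5c5c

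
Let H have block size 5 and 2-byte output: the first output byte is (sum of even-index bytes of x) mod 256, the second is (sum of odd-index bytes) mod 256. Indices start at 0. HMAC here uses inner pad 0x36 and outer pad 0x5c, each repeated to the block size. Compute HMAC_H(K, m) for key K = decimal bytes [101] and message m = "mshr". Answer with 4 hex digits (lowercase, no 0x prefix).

Key decimal bytes [101] = 65 is 1 byte ≤ B = 5; zero-pad to 5 bytes: K' = 65 00 00 00 00.
K' ⊕ ipad = 53 36 36 36 36.  K' ⊕ opad = 39 5c 5c 5c 5c.
Inner input = (K'⊕ipad) ∥ m = 53 36 36 36 36 ∥ 6d 73 68 72.
Inner hash: even-index sum = 420 mod 256 = 164; odd-index sum = 321 mod 256 = 65 → a4 41.
Outer input = (K'⊕opad) ∥ inner = 39 5c 5c 5c 5c ∥ a4 41.
Outer hash (tag): even-index sum = 306 mod 256 = 50; odd-index sum = 348 mod 256 = 92 → 32 5c.

325c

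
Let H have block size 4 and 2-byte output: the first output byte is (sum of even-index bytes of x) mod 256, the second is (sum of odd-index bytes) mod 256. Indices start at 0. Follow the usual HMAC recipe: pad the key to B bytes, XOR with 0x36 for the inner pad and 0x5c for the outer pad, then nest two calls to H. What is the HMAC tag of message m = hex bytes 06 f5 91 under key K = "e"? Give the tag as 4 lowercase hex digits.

Key "e" = 65 is 1 byte ≤ B = 4; zero-pad to 4 bytes: K' = 65 00 00 00.
K' ⊕ ipad = 53 36 36 36.  K' ⊕ opad = 39 5c 5c 5c.
Inner input = (K'⊕ipad) ∥ m = 53 36 36 36 ∥ 06 f5 91.
Inner hash: even-index sum = 288 mod 256 = 32; odd-index sum = 353 mod 256 = 97 → 20 61.
Outer input = (K'⊕opad) ∥ inner = 39 5c 5c 5c ∥ 20 61.
Outer hash (tag): even-index sum = 181 mod 256 = 181; odd-index sum = 281 mod 256 = 25 → b5 19.

b519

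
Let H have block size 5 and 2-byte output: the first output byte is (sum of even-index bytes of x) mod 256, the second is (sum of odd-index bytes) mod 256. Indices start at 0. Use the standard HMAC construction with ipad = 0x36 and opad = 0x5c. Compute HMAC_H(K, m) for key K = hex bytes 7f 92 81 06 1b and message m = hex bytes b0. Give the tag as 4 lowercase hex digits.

Key hex bytes 7f 92 81 06 1b is exactly B = 5 bytes: K' = 7f 92 81 06 1b.
K' ⊕ ipad = 49 a4 b7 30 2d.  K' ⊕ opad = 23 ce dd 5a 47.
Inner input = (K'⊕ipad) ∥ m = 49 a4 b7 30 2d ∥ b0.
Inner hash: even-index sum = 301 mod 256 = 45; odd-index sum = 388 mod 256 = 132 → 2d 84.
Outer input = (K'⊕opad) ∥ inner = 23 ce dd 5a 47 ∥ 2d 84.
Outer hash (tag): even-index sum = 459 mod 256 = 203; odd-index sum = 341 mod 256 = 85 → cb 55.

cb55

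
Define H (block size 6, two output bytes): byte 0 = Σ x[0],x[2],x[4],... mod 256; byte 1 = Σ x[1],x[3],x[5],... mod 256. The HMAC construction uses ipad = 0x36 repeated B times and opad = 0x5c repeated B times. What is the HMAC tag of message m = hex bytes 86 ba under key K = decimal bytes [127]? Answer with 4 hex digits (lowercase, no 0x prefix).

1670

Key decimal bytes [127] = 7f is 1 byte ≤ B = 6; zero-pad to 6 bytes: K' = 7f 00 00 00 00 00.
K' ⊕ ipad = 49 36 36 36 36 36.  K' ⊕ opad = 23 5c 5c 5c 5c 5c.
Inner input = (K'⊕ipad) ∥ m = 49 36 36 36 36 36 ∥ 86 ba.
Inner hash: even-index sum = 315 mod 256 = 59; odd-index sum = 348 mod 256 = 92 → 3b 5c.
Outer input = (K'⊕opad) ∥ inner = 23 5c 5c 5c 5c 5c ∥ 3b 5c.
Outer hash (tag): even-index sum = 278 mod 256 = 22; odd-index sum = 368 mod 256 = 112 → 16 70.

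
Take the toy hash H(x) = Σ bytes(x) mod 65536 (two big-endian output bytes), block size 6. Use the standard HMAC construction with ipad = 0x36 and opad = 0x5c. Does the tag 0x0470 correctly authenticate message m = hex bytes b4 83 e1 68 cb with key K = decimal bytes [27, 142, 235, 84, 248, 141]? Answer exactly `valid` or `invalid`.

Key decimal bytes [27, 142, 235, 84, 248, 141] = 1b 8e eb 54 f8 8d is exactly B = 6 bytes: K' = 1b 8e eb 54 f8 8d.
K' ⊕ ipad = 2d b8 dd 62 ce bb; K' ⊕ opad = 47 d2 b7 08 a4 d1.
Inner hash: sum = 45+184+221+98+206+187+180+131+225+104+203 = 1784 → 06 f8.
Outer hash (recomputed tag): sum = 71+210+183+8+164+209+6+248 = 1099 → 04 4b.
Recomputed tag = 044b; claimed = 0470 → mismatch.

invalid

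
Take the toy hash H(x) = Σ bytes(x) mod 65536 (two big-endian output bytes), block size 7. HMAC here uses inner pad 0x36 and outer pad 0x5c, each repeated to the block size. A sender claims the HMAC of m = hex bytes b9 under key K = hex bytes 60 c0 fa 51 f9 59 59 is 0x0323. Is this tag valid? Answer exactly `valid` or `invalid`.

Key hex bytes 60 c0 fa 51 f9 59 59 is exactly B = 7 bytes: K' = 60 c0 fa 51 f9 59 59.
K' ⊕ ipad = 56 f6 cc 67 cf 6f 6f; K' ⊕ opad = 3c 9c a6 0d a5 05 05.
Inner hash: sum = 86+246+204+103+207+111+111+185 = 1253 → 04 e5.
Outer hash (recomputed tag): sum = 60+156+166+13+165+5+5+4+229 = 803 → 03 23.
Recomputed tag = 0323; claimed = 0323 → match.

valid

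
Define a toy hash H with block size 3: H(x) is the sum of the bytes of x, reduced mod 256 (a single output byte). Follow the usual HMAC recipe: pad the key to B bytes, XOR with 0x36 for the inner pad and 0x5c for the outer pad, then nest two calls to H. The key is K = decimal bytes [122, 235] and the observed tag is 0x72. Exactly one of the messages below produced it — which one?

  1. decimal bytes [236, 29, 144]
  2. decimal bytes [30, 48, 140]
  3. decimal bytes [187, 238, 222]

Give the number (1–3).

2

Key decimal bytes [122, 235] = 7a eb is 2 bytes ≤ B = 3; zero-pad to 3 bytes: K' = 7a eb 00.
K' ⊕ ipad = 4c dd 36; K' ⊕ opad = 26 b7 5c.
m1: inner = H(4c dd 36 ec 1d 90) = f8; tag = H(26 b7 5c f8) = 31
m2: inner = H(4c dd 36 1e 30 8c) = 39; tag = H(26 b7 5c 39) = 72 ← matches
m3: inner = H(4c dd 36 bb ee de) = e6; tag = H(26 b7 5c e6) = 1f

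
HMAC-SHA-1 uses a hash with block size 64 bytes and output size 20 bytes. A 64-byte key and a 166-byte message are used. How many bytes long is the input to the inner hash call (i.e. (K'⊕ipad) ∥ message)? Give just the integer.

Key is 64 ≤ 64 bytes, zero-padded: |K'| = 64.
Inner input = (K'⊕ipad) ∥ m → 64 + 166 = 230 bytes.

230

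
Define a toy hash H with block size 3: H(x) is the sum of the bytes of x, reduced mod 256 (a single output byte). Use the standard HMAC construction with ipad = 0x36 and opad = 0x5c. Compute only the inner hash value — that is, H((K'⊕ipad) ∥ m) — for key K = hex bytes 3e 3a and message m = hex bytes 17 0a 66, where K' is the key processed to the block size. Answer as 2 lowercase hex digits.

Key hex bytes 3e 3a is 2 bytes ≤ B = 3; zero-pad to 3 bytes: K' = 3e 3a 00.
K' ⊕ ipad = 08 0c 36.
Inner input = 08 0c 36 ∥ 17 0a 66.
Inner hash: sum = 8+12+54+23+10+102 = 209 → d1.

d1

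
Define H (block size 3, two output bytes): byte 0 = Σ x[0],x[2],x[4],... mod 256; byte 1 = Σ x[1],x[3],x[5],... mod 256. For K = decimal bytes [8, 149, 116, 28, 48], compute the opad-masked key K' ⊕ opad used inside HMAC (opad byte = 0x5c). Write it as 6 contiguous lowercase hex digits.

Key decimal bytes [8, 149, 116, 28, 48] = 08 95 74 1c 30 is 5 bytes > B = 3, so hash it first: H(key) = ac b1, then zero-pad to 3 bytes: K' = ac b1 00.
XOR each byte with 0x5c: ac⊕5c=f0, b1⊕5c=ed, 00⊕5c=5c.

f0ed5c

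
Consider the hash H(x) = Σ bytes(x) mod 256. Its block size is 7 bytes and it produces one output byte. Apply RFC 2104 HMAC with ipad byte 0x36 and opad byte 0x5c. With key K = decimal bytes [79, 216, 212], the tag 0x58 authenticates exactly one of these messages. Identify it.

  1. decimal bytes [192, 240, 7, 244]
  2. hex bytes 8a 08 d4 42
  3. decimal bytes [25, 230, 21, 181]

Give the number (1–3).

Key decimal bytes [79, 216, 212] = 4f d8 d4 is 3 bytes ≤ B = 7; zero-pad to 7 bytes: K' = 4f d8 d4 00 00 00 00.
K' ⊕ ipad = 79 ee e2 36 36 36 36; K' ⊕ opad = 13 84 88 5c 5c 5c 5c.
m1: inner = H(79 ee e2 36 36 36 36 c0 f0 07 f4) = cc; tag = H(13 84 88 5c 5c 5c 5c cc) = 5b
m2: inner = H(79 ee e2 36 36 36 36 8a 08 d4 42) = c9; tag = H(13 84 88 5c 5c 5c 5c c9) = 58 ← matches
m3: inner = H(79 ee e2 36 36 36 36 19 e6 15 b5) = ea; tag = H(13 84 88 5c 5c 5c 5c ea) = 79

2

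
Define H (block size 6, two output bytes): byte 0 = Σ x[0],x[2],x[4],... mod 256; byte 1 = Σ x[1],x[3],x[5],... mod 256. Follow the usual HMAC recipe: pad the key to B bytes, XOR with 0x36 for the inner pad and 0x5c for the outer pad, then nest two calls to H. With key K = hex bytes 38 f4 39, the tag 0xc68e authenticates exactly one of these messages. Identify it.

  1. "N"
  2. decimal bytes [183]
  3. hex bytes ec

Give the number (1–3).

1

Key hex bytes 38 f4 39 is 3 bytes ≤ B = 6; zero-pad to 6 bytes: K' = 38 f4 39 00 00 00.
K' ⊕ ipad = 0e c2 0f 36 36 36; K' ⊕ opad = 64 a8 65 5c 5c 5c.
m1: inner = H(0e c2 0f 36 36 36 4e) = a1 2e; tag = H(64 a8 65 5c 5c 5c a1 2e) = c68e ← matches
m2: inner = H(0e c2 0f 36 36 36 b7) = 0a 2e; tag = H(64 a8 65 5c 5c 5c 0a 2e) = 2f8e
m3: inner = H(0e c2 0f 36 36 36 ec) = 3f 2e; tag = H(64 a8 65 5c 5c 5c 3f 2e) = 648e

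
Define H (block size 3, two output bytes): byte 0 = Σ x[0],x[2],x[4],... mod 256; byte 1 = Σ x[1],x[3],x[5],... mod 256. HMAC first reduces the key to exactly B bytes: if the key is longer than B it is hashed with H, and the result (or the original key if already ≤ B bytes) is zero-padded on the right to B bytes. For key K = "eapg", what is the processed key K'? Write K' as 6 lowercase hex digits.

|K| = 4 > B = 3, so first hash the key.
H(K): even-index sum = 213 mod 256 = 213; odd-index sum = 200 mod 256 = 200 → d5 c8.
Zero-pad H(K) = d5 c8 to 3 bytes: K' = d5 c8 00.

d5c800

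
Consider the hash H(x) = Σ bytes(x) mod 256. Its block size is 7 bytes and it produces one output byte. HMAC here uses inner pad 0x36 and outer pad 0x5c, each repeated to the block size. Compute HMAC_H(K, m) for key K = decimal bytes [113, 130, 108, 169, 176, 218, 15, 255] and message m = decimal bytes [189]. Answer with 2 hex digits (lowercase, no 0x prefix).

Key decimal bytes [113, 130, 108, 169, 176, 218, 15, 255] = 71 82 6c a9 b0 da 0f ff is 8 bytes > B = 7, so hash it first: H(key) = a0, then zero-pad to 7 bytes: K' = a0 00 00 00 00 00 00.
K' ⊕ ipad = 96 36 36 36 36 36 36.  K' ⊕ opad = fc 5c 5c 5c 5c 5c 5c.
Inner input = (K'⊕ipad) ∥ m = 96 36 36 36 36 36 36 ∥ bd.
Inner hash: sum = 150+54+54+54+54+54+54+189 = 663; mod 256 = 151 → 97.
Outer input = (K'⊕opad) ∥ inner = fc 5c 5c 5c 5c 5c 5c ∥ 97.
Outer hash (tag): sum = 252+92+92+92+92+92+92+151 = 955; mod 256 = 187 → bb.

bb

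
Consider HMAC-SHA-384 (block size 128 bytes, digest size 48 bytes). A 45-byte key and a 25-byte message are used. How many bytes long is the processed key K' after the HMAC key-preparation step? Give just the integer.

Key is 45 ≤ 128 bytes, zero-padded: |K'| = 128.

128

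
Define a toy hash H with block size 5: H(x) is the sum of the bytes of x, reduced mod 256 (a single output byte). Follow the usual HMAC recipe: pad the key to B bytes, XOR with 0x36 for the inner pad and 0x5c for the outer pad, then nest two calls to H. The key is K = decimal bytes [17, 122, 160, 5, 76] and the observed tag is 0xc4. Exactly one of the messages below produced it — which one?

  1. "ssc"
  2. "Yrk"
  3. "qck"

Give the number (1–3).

Key decimal bytes [17, 122, 160, 5, 76] = 11 7a a0 05 4c is exactly B = 5 bytes: K' = 11 7a a0 05 4c.
K' ⊕ ipad = 27 4c 96 33 7a; K' ⊕ opad = 4d 26 fc 59 10.
m1: inner = H(27 4c 96 33 7a 73 73 63) = ff; tag = H(4d 26 fc 59 10 ff) = d7
m2: inner = H(27 4c 96 33 7a 59 72 6b) = ec; tag = H(4d 26 fc 59 10 ec) = c4 ← matches
m3: inner = H(27 4c 96 33 7a 71 63 6b) = f5; tag = H(4d 26 fc 59 10 f5) = cd

2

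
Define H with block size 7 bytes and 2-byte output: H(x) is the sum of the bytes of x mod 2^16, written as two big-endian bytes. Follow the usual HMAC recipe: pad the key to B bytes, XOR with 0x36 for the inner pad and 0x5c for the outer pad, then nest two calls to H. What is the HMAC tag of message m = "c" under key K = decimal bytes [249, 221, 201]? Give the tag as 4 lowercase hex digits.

Key decimal bytes [249, 221, 201] = f9 dd c9 is 3 bytes ≤ B = 7; zero-pad to 7 bytes: K' = f9 dd c9 00 00 00 00.
K' ⊕ ipad = cf eb ff 36 36 36 36.  K' ⊕ opad = a5 81 95 5c 5c 5c 5c.
Inner input = (K'⊕ipad) ∥ m = cf eb ff 36 36 36 36 ∥ 63.
Inner hash: sum = 207+235+255+54+54+54+54+99 = 1012 → 03 f4.
Outer input = (K'⊕opad) ∥ inner = a5 81 95 5c 5c 5c 5c ∥ 03 f4.
Outer hash (tag): sum = 165+129+149+92+92+92+92+3+244 = 1058 → 04 22.

0422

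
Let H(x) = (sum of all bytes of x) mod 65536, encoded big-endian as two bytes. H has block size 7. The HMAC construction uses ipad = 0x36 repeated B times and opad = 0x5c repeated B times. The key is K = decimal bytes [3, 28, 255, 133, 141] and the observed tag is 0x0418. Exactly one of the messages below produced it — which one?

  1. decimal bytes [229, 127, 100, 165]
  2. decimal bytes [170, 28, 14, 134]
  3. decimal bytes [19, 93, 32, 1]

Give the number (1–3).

Key decimal bytes [3, 28, 255, 133, 141] = 03 1c ff 85 8d is 5 bytes ≤ B = 7; zero-pad to 7 bytes: K' = 03 1c ff 85 8d 00 00.
K' ⊕ ipad = 35 2a c9 b3 bb 36 36; K' ⊕ opad = 5f 40 a3 d9 d1 5c 5c.
m1: inner = H(35 2a c9 b3 bb 36 36 e5 7f 64 a5) = 05 6f; tag = H(5f 40 a3 d9 d1 5c 5c 05 6f) = 0418 ← matches
m2: inner = H(35 2a c9 b3 bb 36 36 aa 1c 0e 86) = 04 5c; tag = H(5f 40 a3 d9 d1 5c 5c 04 5c) = 0404
m3: inner = H(35 2a c9 b3 bb 36 36 13 5d 20 01) = 03 93; tag = H(5f 40 a3 d9 d1 5c 5c 03 93) = 043a

1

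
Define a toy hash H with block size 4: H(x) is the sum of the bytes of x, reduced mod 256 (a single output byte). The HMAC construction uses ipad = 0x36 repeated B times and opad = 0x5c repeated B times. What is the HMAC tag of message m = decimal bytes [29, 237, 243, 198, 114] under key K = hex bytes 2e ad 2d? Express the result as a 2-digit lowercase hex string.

Key hex bytes 2e ad 2d is 3 bytes ≤ B = 4; zero-pad to 4 bytes: K' = 2e ad 2d 00.
K' ⊕ ipad = 18 9b 1b 36.  K' ⊕ opad = 72 f1 71 5c.
Inner input = (K'⊕ipad) ∥ m = 18 9b 1b 36 ∥ 1d ed f3 c6 72.
Inner hash: sum = 24+155+27+54+29+237+243+198+114 = 1081; mod 256 = 57 → 39.
Outer input = (K'⊕opad) ∥ inner = 72 f1 71 5c ∥ 39.
Outer hash (tag): sum = 114+241+113+92+57 = 617; mod 256 = 105 → 69.

69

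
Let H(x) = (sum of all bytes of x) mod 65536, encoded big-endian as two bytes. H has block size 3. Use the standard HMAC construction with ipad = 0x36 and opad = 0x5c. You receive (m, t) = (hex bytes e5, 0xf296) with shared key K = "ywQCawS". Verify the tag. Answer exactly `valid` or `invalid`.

invalid

Key "ywQCawS" = 79 77 51 43 61 77 53 is 7 bytes > B = 3, so hash it first: H(key) = 02 af, then zero-pad to 3 bytes: K' = 02 af 00.
K' ⊕ ipad = 34 99 36; K' ⊕ opad = 5e f3 5c.
Inner hash: sum = 52+153+54+229 = 488 → 01 e8.
Outer hash (recomputed tag): sum = 94+243+92+1+232 = 662 → 02 96.
Recomputed tag = 0296; claimed = f296 → mismatch.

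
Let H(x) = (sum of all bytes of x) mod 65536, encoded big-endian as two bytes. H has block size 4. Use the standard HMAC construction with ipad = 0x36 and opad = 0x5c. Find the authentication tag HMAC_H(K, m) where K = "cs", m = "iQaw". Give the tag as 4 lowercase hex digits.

Key "cs" = 63 73 is 2 bytes ≤ B = 4; zero-pad to 4 bytes: K' = 63 73 00 00.
K' ⊕ ipad = 55 45 36 36.  K' ⊕ opad = 3f 2f 5c 5c.
Inner input = (K'⊕ipad) ∥ m = 55 45 36 36 ∥ 69 51 61 77.
Inner hash: sum = 85+69+54+54+105+81+97+119 = 664 → 02 98.
Outer input = (K'⊕opad) ∥ inner = 3f 2f 5c 5c ∥ 02 98.
Outer hash (tag): sum = 63+47+92+92+2+152 = 448 → 01 c0.

01c0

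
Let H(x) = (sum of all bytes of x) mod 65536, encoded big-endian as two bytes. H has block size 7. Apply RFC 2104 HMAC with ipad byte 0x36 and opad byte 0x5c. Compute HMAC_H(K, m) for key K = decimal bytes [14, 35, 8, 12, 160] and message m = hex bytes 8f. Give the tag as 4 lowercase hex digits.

Key decimal bytes [14, 35, 8, 12, 160] = 0e 23 08 0c a0 is 5 bytes ≤ B = 7; zero-pad to 7 bytes: K' = 0e 23 08 0c a0 00 00.
K' ⊕ ipad = 38 15 3e 3a 96 36 36.  K' ⊕ opad = 52 7f 54 50 fc 5c 5c.
Inner input = (K'⊕ipad) ∥ m = 38 15 3e 3a 96 36 36 ∥ 8f.
Inner hash: sum = 56+21+62+58+150+54+54+143 = 598 → 02 56.
Outer input = (K'⊕opad) ∥ inner = 52 7f 54 50 fc 5c 5c ∥ 02 56.
Outer hash (tag): sum = 82+127+84+80+252+92+92+2+86 = 897 → 03 81.

0381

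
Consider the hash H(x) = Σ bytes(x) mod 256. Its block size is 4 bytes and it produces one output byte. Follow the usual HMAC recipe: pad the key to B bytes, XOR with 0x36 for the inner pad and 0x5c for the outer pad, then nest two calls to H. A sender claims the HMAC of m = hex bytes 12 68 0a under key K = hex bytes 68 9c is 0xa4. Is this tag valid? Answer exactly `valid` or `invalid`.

valid

Key hex bytes 68 9c is 2 bytes ≤ B = 4; zero-pad to 4 bytes: K' = 68 9c 00 00.
K' ⊕ ipad = 5e aa 36 36; K' ⊕ opad = 34 c0 5c 5c.
Inner hash: sum = 94+170+54+54+18+104+10 = 504; mod 256 = 248 → f8.
Outer hash (recomputed tag): sum = 52+192+92+92+248 = 676; mod 256 = 164 → a4.
Recomputed tag = a4; claimed = a4 → match.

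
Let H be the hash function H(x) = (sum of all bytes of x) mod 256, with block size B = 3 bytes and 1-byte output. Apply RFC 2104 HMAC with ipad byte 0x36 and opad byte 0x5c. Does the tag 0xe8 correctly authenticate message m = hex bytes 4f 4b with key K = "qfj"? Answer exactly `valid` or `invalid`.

Key "qfj" = 71 66 6a is exactly B = 3 bytes: K' = 71 66 6a.
K' ⊕ ipad = 47 50 5c; K' ⊕ opad = 2d 3a 36.
Inner hash: sum = 71+80+92+79+75 = 397; mod 256 = 141 → 8d.
Outer hash (recomputed tag): sum = 45+58+54+141 = 298; mod 256 = 42 → 2a.
Recomputed tag = 2a; claimed = e8 → mismatch.

invalid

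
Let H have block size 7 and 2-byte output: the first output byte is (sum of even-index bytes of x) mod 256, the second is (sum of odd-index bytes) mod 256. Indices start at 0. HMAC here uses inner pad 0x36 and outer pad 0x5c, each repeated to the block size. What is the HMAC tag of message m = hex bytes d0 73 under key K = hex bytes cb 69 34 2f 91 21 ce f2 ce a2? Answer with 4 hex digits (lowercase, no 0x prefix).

3bf8

Key hex bytes cb 69 34 2f 91 21 ce f2 ce a2 is 10 bytes > B = 7, so hash it first: H(key) = 2c 4d, then zero-pad to 7 bytes: K' = 2c 4d 00 00 00 00 00.
K' ⊕ ipad = 1a 7b 36 36 36 36 36.  K' ⊕ opad = 70 11 5c 5c 5c 5c 5c.
Inner input = (K'⊕ipad) ∥ m = 1a 7b 36 36 36 36 36 ∥ d0 73.
Inner hash: even-index sum = 303 mod 256 = 47; odd-index sum = 439 mod 256 = 183 → 2f b7.
Outer input = (K'⊕opad) ∥ inner = 70 11 5c 5c 5c 5c 5c ∥ 2f b7.
Outer hash (tag): even-index sum = 571 mod 256 = 59; odd-index sum = 248 mod 256 = 248 → 3b f8.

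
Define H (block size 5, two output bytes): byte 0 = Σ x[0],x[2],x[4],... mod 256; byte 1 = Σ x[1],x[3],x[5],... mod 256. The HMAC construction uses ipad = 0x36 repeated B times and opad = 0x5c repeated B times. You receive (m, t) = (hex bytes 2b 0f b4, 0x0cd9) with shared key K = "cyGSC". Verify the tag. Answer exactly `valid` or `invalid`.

invalid

Key "cyGSC" = 63 79 47 53 43 is exactly B = 5 bytes: K' = 63 79 47 53 43.
K' ⊕ ipad = 55 4f 71 65 75; K' ⊕ opad = 3f 25 1b 0f 1f.
Inner hash: even-index sum = 330 mod 256 = 74; odd-index sum = 403 mod 256 = 147 → 4a 93.
Outer hash (recomputed tag): even-index sum = 268 mod 256 = 12; odd-index sum = 126 mod 256 = 126 → 0c 7e.
Recomputed tag = 0c7e; claimed = 0cd9 → mismatch.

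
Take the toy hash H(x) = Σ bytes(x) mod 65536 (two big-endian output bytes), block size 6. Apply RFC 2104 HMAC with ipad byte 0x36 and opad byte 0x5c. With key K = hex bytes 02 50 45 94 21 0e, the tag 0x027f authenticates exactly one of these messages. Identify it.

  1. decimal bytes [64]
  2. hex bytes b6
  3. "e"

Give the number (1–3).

3

Key hex bytes 02 50 45 94 21 0e is exactly B = 6 bytes: K' = 02 50 45 94 21 0e.
K' ⊕ ipad = 34 66 73 a2 17 38; K' ⊕ opad = 5e 0c 19 c8 7d 52.
m1: inner = H(34 66 73 a2 17 38 40) = 02 3e; tag = H(5e 0c 19 c8 7d 52 02 3e) = 025a
m2: inner = H(34 66 73 a2 17 38 b6) = 02 b4; tag = H(5e 0c 19 c8 7d 52 02 b4) = 02d0
m3: inner = H(34 66 73 a2 17 38 65) = 02 63; tag = H(5e 0c 19 c8 7d 52 02 63) = 027f ← matches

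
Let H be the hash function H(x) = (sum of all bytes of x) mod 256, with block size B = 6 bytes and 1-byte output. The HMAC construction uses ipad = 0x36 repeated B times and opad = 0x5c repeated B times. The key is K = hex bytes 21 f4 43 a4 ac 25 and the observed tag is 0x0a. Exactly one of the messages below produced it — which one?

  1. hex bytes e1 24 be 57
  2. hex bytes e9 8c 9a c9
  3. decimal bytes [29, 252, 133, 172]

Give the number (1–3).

Key hex bytes 21 f4 43 a4 ac 25 is exactly B = 6 bytes: K' = 21 f4 43 a4 ac 25.
K' ⊕ ipad = 17 c2 75 92 9a 13; K' ⊕ opad = 7d a8 1f f8 f0 79.
m1: inner = H(17 c2 75 92 9a 13 e1 24 be 57) = a7; tag = H(7d a8 1f f8 f0 79 a7) = 4c
m2: inner = H(17 c2 75 92 9a 13 e9 8c 9a c9) = 65; tag = H(7d a8 1f f8 f0 79 65) = 0a ← matches
m3: inner = H(17 c2 75 92 9a 13 1d fc 85 ac) = d7; tag = H(7d a8 1f f8 f0 79 d7) = 7c

2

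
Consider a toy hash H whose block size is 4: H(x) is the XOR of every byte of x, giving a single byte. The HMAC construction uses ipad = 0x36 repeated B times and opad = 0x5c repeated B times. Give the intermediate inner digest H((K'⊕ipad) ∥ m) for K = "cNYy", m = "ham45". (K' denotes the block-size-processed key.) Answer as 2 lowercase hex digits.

68

Key "cNYy" = 63 4e 59 79 is exactly B = 4 bytes: K' = 63 4e 59 79.
K' ⊕ ipad = 55 78 6f 4f.
Inner input = 55 78 6f 4f ∥ 68 61 6d 34 35.
Inner hash: XOR 55⊕78⊕6f⊕4f⊕68⊕61⊕6d⊕34⊕35 = 68.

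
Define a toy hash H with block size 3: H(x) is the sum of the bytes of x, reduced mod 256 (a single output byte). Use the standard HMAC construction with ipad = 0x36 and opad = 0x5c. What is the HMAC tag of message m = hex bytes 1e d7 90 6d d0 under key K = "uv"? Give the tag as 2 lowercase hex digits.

Key "uv" = 75 76 is 2 bytes ≤ B = 3; zero-pad to 3 bytes: K' = 75 76 00.
K' ⊕ ipad = 43 40 36.  K' ⊕ opad = 29 2a 5c.
Inner input = (K'⊕ipad) ∥ m = 43 40 36 ∥ 1e d7 90 6d d0.
Inner hash: sum = 67+64+54+30+215+144+109+208 = 891; mod 256 = 123 → 7b.
Outer input = (K'⊕opad) ∥ inner = 29 2a 5c ∥ 7b.
Outer hash (tag): sum = 41+42+92+123 = 298; mod 256 = 42 → 2a.

2a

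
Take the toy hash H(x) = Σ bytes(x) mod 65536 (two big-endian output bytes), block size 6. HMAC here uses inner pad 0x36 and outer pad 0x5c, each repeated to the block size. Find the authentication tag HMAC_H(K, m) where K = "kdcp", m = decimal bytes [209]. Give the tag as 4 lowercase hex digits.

021b

Key "kdcp" = 6b 64 63 70 is 4 bytes ≤ B = 6; zero-pad to 6 bytes: K' = 6b 64 63 70 00 00.
K' ⊕ ipad = 5d 52 55 46 36 36.  K' ⊕ opad = 37 38 3f 2c 5c 5c.
Inner input = (K'⊕ipad) ∥ m = 5d 52 55 46 36 36 ∥ d1.
Inner hash: sum = 93+82+85+70+54+54+209 = 647 → 02 87.
Outer input = (K'⊕opad) ∥ inner = 37 38 3f 2c 5c 5c ∥ 02 87.
Outer hash (tag): sum = 55+56+63+44+92+92+2+135 = 539 → 02 1b.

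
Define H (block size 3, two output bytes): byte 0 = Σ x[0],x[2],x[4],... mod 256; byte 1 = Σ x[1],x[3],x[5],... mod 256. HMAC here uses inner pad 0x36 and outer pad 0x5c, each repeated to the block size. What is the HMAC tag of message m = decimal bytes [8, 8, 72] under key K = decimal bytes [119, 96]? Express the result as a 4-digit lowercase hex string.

2dbb

Key decimal bytes [119, 96] = 77 60 is 2 bytes ≤ B = 3; zero-pad to 3 bytes: K' = 77 60 00.
K' ⊕ ipad = 41 56 36.  K' ⊕ opad = 2b 3c 5c.
Inner input = (K'⊕ipad) ∥ m = 41 56 36 ∥ 08 08 48.
Inner hash: even-index sum = 127 mod 256 = 127; odd-index sum = 166 mod 256 = 166 → 7f a6.
Outer input = (K'⊕opad) ∥ inner = 2b 3c 5c ∥ 7f a6.
Outer hash (tag): even-index sum = 301 mod 256 = 45; odd-index sum = 187 mod 256 = 187 → 2d bb.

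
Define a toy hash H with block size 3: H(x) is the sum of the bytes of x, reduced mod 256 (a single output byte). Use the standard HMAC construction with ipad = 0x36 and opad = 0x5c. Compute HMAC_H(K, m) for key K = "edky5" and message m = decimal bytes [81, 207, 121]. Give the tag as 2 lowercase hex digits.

Key "edky5" = 65 64 6b 79 35 is 5 bytes > B = 3, so hash it first: H(key) = e2, then zero-pad to 3 bytes: K' = e2 00 00.
K' ⊕ ipad = d4 36 36.  K' ⊕ opad = be 5c 5c.
Inner input = (K'⊕ipad) ∥ m = d4 36 36 ∥ 51 cf 79.
Inner hash: sum = 212+54+54+81+207+121 = 729; mod 256 = 217 → d9.
Outer input = (K'⊕opad) ∥ inner = be 5c 5c ∥ d9.
Outer hash (tag): sum = 190+92+92+217 = 591; mod 256 = 79 → 4f.

4f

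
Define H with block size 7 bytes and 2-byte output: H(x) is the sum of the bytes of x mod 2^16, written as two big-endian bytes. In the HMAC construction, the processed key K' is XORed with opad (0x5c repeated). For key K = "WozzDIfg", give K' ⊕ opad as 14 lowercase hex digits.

5f485c5c5c5c5c

Key "WozzDIfg" = 57 6f 7a 7a 44 49 66 67 is 8 bytes > B = 7, so hash it first: H(key) = 03 14, then zero-pad to 7 bytes: K' = 03 14 00 00 00 00 00.
XOR each byte with 0x5c: 03⊕5c=5f, 14⊕5c=48, 00⊕5c=5c, 00⊕5c=5c, 00⊕5c=5c, 00⊕5c=5c, 00⊕5c=5c.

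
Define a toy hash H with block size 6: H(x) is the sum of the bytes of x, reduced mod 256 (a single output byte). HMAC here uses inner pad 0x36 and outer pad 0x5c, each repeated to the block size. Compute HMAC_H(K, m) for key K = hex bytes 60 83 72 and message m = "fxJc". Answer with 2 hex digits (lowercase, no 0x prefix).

d9

Key hex bytes 60 83 72 is 3 bytes ≤ B = 6; zero-pad to 6 bytes: K' = 60 83 72 00 00 00.
K' ⊕ ipad = 56 b5 44 36 36 36.  K' ⊕ opad = 3c df 2e 5c 5c 5c.
Inner input = (K'⊕ipad) ∥ m = 56 b5 44 36 36 36 ∥ 66 78 4a 63.
Inner hash: sum = 86+181+68+54+54+54+102+120+74+99 = 892; mod 256 = 124 → 7c.
Outer input = (K'⊕opad) ∥ inner = 3c df 2e 5c 5c 5c ∥ 7c.
Outer hash (tag): sum = 60+223+46+92+92+92+124 = 729; mod 256 = 217 → d9.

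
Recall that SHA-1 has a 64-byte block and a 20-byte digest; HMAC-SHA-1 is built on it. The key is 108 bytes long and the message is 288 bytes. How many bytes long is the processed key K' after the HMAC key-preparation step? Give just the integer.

Key is 108 > 64 bytes, so it is hashed to 20 bytes then zero-padded to 64: |K'| = 64.

64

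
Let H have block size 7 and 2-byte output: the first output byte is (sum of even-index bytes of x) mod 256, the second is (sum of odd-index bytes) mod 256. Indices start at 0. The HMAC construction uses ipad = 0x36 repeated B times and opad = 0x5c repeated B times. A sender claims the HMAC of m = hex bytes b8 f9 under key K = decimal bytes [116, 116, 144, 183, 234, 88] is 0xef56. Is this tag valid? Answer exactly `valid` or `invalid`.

Key decimal bytes [116, 116, 144, 183, 234, 88] = 74 74 90 b7 ea 58 is 6 bytes ≤ B = 7; zero-pad to 7 bytes: K' = 74 74 90 b7 ea 58 00.
K' ⊕ ipad = 42 42 a6 81 dc 6e 36; K' ⊕ opad = 28 28 cc eb b6 04 5c.
Inner hash: even-index sum = 755 mod 256 = 243; odd-index sum = 489 mod 256 = 233 → f3 e9.
Outer hash (recomputed tag): even-index sum = 751 mod 256 = 239; odd-index sum = 522 mod 256 = 10 → ef 0a.
Recomputed tag = ef0a; claimed = ef56 → mismatch.

invalid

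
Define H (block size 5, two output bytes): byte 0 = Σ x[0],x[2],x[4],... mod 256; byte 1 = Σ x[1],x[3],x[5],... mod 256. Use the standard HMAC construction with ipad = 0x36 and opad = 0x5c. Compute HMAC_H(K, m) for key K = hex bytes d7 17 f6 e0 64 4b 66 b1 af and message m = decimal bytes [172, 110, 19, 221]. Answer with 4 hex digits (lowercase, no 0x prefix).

Key hex bytes d7 17 f6 e0 64 4b 66 b1 af is 9 bytes > B = 5, so hash it first: H(key) = 46 f3, then zero-pad to 5 bytes: K' = 46 f3 00 00 00.
K' ⊕ ipad = 70 c5 36 36 36.  K' ⊕ opad = 1a af 5c 5c 5c.
Inner input = (K'⊕ipad) ∥ m = 70 c5 36 36 36 ∥ ac 6e 13 dd.
Inner hash: even-index sum = 551 mod 256 = 39; odd-index sum = 442 mod 256 = 186 → 27 ba.
Outer input = (K'⊕opad) ∥ inner = 1a af 5c 5c 5c ∥ 27 ba.
Outer hash (tag): even-index sum = 396 mod 256 = 140; odd-index sum = 306 mod 256 = 50 → 8c 32.

8c32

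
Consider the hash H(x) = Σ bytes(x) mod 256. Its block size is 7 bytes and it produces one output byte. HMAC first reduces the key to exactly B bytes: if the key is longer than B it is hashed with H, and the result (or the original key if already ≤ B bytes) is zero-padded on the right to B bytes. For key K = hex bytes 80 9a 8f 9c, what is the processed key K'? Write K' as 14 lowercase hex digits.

Key hex bytes 80 9a 8f 9c is 4 bytes ≤ B = 7; zero-pad to 7 bytes: K' = 80 9a 8f 9c 00 00 00.

809a8f9c000000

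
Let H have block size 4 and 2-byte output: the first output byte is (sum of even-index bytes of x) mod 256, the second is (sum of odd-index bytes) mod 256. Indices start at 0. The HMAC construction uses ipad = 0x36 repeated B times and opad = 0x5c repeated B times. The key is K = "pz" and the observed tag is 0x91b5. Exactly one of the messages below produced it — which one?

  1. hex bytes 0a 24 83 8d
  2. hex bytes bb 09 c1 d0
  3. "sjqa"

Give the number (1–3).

Key "pz" = 70 7a is 2 bytes ≤ B = 4; zero-pad to 4 bytes: K' = 70 7a 00 00.
K' ⊕ ipad = 46 4c 36 36; K' ⊕ opad = 2c 26 5c 5c.
m1: inner = H(46 4c 36 36 0a 24 83 8d) = 09 33; tag = H(2c 26 5c 5c 09 33) = 91b5 ← matches
m2: inner = H(46 4c 36 36 bb 09 c1 d0) = f8 5b; tag = H(2c 26 5c 5c f8 5b) = 80dd
m3: inner = H(46 4c 36 36 73 6a 71 61) = 60 4d; tag = H(2c 26 5c 5c 60 4d) = e8cf

1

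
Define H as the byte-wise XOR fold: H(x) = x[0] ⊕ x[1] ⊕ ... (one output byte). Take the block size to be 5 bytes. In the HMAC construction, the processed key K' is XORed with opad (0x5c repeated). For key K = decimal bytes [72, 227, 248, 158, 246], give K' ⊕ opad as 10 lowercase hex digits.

Key decimal bytes [72, 227, 248, 158, 246] = 48 e3 f8 9e f6 is exactly B = 5 bytes: K' = 48 e3 f8 9e f6.
XOR each byte with 0x5c: 48⊕5c=14, e3⊕5c=bf, f8⊕5c=a4, 9e⊕5c=c2, f6⊕5c=aa.

14bfa4c2aa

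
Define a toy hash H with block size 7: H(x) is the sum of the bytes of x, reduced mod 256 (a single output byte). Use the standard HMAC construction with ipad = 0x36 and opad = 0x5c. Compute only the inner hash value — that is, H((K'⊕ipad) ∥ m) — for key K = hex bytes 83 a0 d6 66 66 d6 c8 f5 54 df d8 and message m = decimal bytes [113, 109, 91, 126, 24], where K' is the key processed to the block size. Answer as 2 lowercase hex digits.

68

Key hex bytes 83 a0 d6 66 66 d6 c8 f5 54 df d8 is 11 bytes > B = 7, so hash it first: H(key) = 63, then zero-pad to 7 bytes: K' = 63 00 00 00 00 00 00.
K' ⊕ ipad = 55 36 36 36 36 36 36.
Inner input = 55 36 36 36 36 36 36 ∥ 71 6d 5b 7e 18.
Inner hash: sum = 85+54+54+54+54+54+54+113+109+91+126+24 = 872; mod 256 = 104 → 68.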